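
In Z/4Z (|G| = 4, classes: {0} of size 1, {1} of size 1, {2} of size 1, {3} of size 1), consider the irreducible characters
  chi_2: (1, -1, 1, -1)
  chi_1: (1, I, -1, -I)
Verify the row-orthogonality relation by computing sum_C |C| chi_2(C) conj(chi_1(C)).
Sum = 0; so <chi_2, chi_1> = 0 (distinct irreducibles are orthogonal).

Compute term by term over conjugacy classes (|C| * chi_2(C) * conj(chi_1(C))):
  1*(1)*conj(1) + 1*(-1)*conj(I) + 1*(1)*conj(-1) + 1*(-1)*conj(-I)
  = (1) + (I) + (-1) + (-I)
  = 0.
(Exp terms are combined using exp(i*s)*conj(exp(i*t)) = exp(i*(s-t)), and sums of them are collapsed using the identity that for every m > 1 the m distinct m-th roots of unity sum to 0, e.g. 1 + exp(2*I*pi/3) + exp(-2*I*pi/3) = 0.)
Dividing by |G| = 4 gives 0/4 = 0, matching the row-orthogonality relation <chi_2, chi_1> = [chi_2 = chi_1].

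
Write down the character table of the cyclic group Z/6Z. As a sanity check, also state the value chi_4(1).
Character table of Z/6Z (irreps indexed chi_0,...,chi_5 with chi_k(m) = zeta_6^(k*m), zeta_6 = exp(2*pi*i/6)):
  irrep \ class  {0} (size 1)  {1} (size 1)    {2} (size 1)    {3} (size 1)  {4} (size 1)    {5} (size 1)  
  chi_0          1             1               1               1             1               1             
  chi_1          1             exp(I*pi/3)     exp(2*I*pi/3)   -1            exp(-2*I*pi/3)  exp(-I*pi/3)  
  chi_2          1             exp(2*I*pi/3)   exp(-2*I*pi/3)  1             exp(2*I*pi/3)   exp(-2*I*pi/3)
  chi_3          1             -1              1               -1            1               -1            
  chi_4          1             exp(-2*I*pi/3)  exp(2*I*pi/3)   1             exp(-2*I*pi/3)  exp(2*I*pi/3) 
  chi_5          1             exp(-I*pi/3)    exp(-2*I*pi/3)  -1            exp(2*I*pi/3)   exp(I*pi/3)   

Spot check: chi_4(1) = zeta_6^(4*1) = zeta_6^4 = exp(-2*I*pi/3).

Why: Z/6Z is abelian, so all 6 irreducible complex representations are 1-dimensional. They are given by chi_k(m) = zeta_6^(k*m) for k = 0,...,5. Row orthogonality: sum_m chi_k(m) conj(chi_l(m)) = 6 * [k = l].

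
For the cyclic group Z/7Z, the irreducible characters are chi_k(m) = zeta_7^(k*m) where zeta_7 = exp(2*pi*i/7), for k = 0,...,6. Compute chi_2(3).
chi_2(3) = zeta_7^6 = exp(-2*I*pi/7)

Argument: chi_2(3) = zeta_7^(2*3) = zeta_7^6. Since zeta_7^7 = 1, this equals zeta_7^6 = exp(2*pi*i*6/7) = exp(-2*I*pi/7).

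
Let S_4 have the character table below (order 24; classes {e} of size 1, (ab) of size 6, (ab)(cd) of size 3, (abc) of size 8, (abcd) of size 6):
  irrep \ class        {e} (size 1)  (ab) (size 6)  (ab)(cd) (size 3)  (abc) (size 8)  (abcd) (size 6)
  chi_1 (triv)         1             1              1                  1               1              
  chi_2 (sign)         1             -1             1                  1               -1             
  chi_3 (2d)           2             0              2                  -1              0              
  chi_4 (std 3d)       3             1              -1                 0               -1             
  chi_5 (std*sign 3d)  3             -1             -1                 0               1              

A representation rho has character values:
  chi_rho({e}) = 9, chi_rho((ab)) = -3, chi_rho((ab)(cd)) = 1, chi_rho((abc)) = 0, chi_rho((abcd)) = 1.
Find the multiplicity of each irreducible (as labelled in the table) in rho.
Multiplicities: chi_1: 0, chi_2: 1, chi_3: 1, chi_4: 0, chi_5: 2.

Use <chi_rho, chi> = (1/|G|) sum_C |C| * chi_rho(C) * conj(chi(C)) with |G| = 24 for each irreducible chi in the table:
  <chi_rho, chi_1> = (1/24)[1*(9)*conj(1) + 6*(-3)*conj(1) + 3*(1)*conj(1) + 8*(0)*conj(1) + 6*(1)*conj(1)]
      = (1/24)[(9) + (-18) + (3) + (0) + (6)] = 0/24 = 0
  <chi_rho, chi_2> = (1/24)[1*(9)*conj(1) + 6*(-3)*conj(-1) + 3*(1)*conj(1) + 8*(0)*conj(1) + 6*(1)*conj(-1)]
      = (1/24)[(9) + (18) + (3) + (0) + (-6)] = 24/24 = 1
  <chi_rho, chi_3> = (1/24)[1*(9)*conj(2) + 6*(-3)*conj(0) + 3*(1)*conj(2) + 8*(0)*conj(-1) + 6*(1)*conj(0)]
      = (1/24)[(18) + (0) + (6) + (0) + (0)] = 24/24 = 1
  <chi_rho, chi_4> = (1/24)[1*(9)*conj(3) + 6*(-3)*conj(1) + 3*(1)*conj(-1) + 8*(0)*conj(0) + 6*(1)*conj(-1)]
      = (1/24)[(27) + (-18) + (-3) + (0) + (-6)] = 0/24 = 0
  <chi_rho, chi_5> = (1/24)[1*(9)*conj(3) + 6*(-3)*conj(-1) + 3*(1)*conj(-1) + 8*(0)*conj(0) + 6*(1)*conj(1)]
      = (1/24)[(27) + (18) + (-3) + (0) + (6)] = 48/24 = 2
Dimension check: dim(rho) = sum (mult * dim) = 0*1 + 1*1 + 1*2 + 0*3 + 2*3 = 9 = chi_rho(e) = 9.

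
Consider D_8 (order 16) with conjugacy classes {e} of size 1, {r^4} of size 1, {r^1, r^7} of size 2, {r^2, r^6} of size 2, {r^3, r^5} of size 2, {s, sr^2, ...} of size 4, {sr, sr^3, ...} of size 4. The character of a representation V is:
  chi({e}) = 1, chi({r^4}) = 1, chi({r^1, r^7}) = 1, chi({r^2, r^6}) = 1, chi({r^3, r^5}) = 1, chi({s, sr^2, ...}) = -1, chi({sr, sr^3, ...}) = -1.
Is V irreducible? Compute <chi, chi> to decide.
Irreducible: <chi, chi> = 1.

Derivation: <chi, chi> = (1/|G|) sum_C |C| * |chi(C)|^2 = (1/16)[1*|1|^2 + 1*|1|^2 + 2*|1|^2 + 2*|1|^2 + 2*|1|^2 + 4*|-1|^2 + 4*|-1|^2]
  = (1/16)[(1) + (1) + (2) + (2) + (2) + (4) + (4)] = 16/16 = 1.
A character is irreducible iff <chi, chi> = 1, so this representation is irreducible.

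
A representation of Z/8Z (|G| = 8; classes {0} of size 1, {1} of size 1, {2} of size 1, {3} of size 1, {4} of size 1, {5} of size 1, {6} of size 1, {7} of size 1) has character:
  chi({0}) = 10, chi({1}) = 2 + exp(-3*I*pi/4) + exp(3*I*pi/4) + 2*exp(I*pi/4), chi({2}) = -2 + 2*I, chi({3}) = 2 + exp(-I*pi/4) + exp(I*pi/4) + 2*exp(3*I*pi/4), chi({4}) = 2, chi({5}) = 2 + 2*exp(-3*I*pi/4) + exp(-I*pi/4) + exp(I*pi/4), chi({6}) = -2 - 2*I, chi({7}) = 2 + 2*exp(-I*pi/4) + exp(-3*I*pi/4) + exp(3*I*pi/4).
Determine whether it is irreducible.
Not irreducible (reducible): <chi, chi> = 18 > 1.

Details: <chi, chi> = (1/|G|) sum_C |C| * |chi(C)|^2 = (1/8)[1*|10|^2 + 1*|2 + exp(-3*I*pi/4) + exp(3*I*pi/4) + 2*exp(I*pi/4)|^2 + 1*|-2 + 2*I|^2 + 1*|2 + exp(-I*pi/4) + exp(I*pi/4) + 2*exp(3*I*pi/4)|^2 + 1*|2|^2 + 1*|2 + 2*exp(-3*I*pi/4) + exp(-I*pi/4) + exp(I*pi/4)|^2 + 1*|-2 - 2*I|^2 + 1*|2 + 2*exp(-I*pi/4) + exp(-3*I*pi/4) + exp(3*I*pi/4)|^2]
  = (1/8)[(100) + (6) + (8) + (6) + (4) + (6) + (8) + (6)] = 144/8 = 18.
(Exp terms are combined using exp(i*s)*conj(exp(i*t)) = exp(i*(s-t)), and sums of them are collapsed using the identity that for every m > 1 the m distinct m-th roots of unity sum to 0, e.g. 1 + exp(2*I*pi/3) + exp(-2*I*pi/3) = 0.)
A character is irreducible iff <chi, chi> = 1, so this representation is reducible.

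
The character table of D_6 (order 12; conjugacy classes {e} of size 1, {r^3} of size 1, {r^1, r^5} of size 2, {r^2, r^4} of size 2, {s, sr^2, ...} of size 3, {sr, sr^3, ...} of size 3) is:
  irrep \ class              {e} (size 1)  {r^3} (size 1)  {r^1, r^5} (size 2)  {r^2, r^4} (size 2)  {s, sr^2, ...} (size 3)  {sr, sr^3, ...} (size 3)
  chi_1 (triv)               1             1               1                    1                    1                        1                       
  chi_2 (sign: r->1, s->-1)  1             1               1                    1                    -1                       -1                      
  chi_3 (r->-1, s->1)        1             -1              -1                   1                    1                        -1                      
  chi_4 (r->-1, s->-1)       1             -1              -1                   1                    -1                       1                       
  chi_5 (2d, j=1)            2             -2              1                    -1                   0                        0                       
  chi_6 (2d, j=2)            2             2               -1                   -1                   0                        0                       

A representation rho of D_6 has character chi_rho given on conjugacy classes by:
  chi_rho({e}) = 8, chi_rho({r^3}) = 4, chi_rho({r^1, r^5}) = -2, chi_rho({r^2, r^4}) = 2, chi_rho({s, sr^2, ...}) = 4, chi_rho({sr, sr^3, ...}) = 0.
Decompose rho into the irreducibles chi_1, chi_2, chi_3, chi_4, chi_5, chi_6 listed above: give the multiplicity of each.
Multiplicities: chi_1: 2, chi_2: 0, chi_3: 2, chi_4: 0, chi_5: 0, chi_6: 2.

Proof sketch: Use <chi_rho, chi> = (1/|G|) sum_C |C| * chi_rho(C) * conj(chi(C)) with |G| = 12 for each irreducible chi in the table:
  <chi_rho, chi_1> = (1/12)[1*(8)*conj(1) + 1*(4)*conj(1) + 2*(-2)*conj(1) + 2*(2)*conj(1) + 3*(4)*conj(1) + 3*(0)*conj(1)]
      = (1/12)[(8) + (4) + (-4) + (4) + (12) + (0)] = 24/12 = 2
  <chi_rho, chi_2> = (1/12)[1*(8)*conj(1) + 1*(4)*conj(1) + 2*(-2)*conj(1) + 2*(2)*conj(1) + 3*(4)*conj(-1) + 3*(0)*conj(-1)]
      = (1/12)[(8) + (4) + (-4) + (4) + (-12) + (0)] = 0/12 = 0
  <chi_rho, chi_3> = (1/12)[1*(8)*conj(1) + 1*(4)*conj(-1) + 2*(-2)*conj(-1) + 2*(2)*conj(1) + 3*(4)*conj(1) + 3*(0)*conj(-1)]
      = (1/12)[(8) + (-4) + (4) + (4) + (12) + (0)] = 24/12 = 2
  <chi_rho, chi_4> = (1/12)[1*(8)*conj(1) + 1*(4)*conj(-1) + 2*(-2)*conj(-1) + 2*(2)*conj(1) + 3*(4)*conj(-1) + 3*(0)*conj(1)]
      = (1/12)[(8) + (-4) + (4) + (4) + (-12) + (0)] = 0/12 = 0
  <chi_rho, chi_5> = (1/12)[1*(8)*conj(2) + 1*(4)*conj(-2) + 2*(-2)*conj(1) + 2*(2)*conj(-1) + 3*(4)*conj(0) + 3*(0)*conj(0)]
      = (1/12)[(16) + (-8) + (-4) + (-4) + (0) + (0)] = 0/12 = 0
  <chi_rho, chi_6> = (1/12)[1*(8)*conj(2) + 1*(4)*conj(2) + 2*(-2)*conj(-1) + 2*(2)*conj(-1) + 3*(4)*conj(0) + 3*(0)*conj(0)]
      = (1/12)[(16) + (8) + (4) + (-4) + (0) + (0)] = 24/12 = 2
Dimension check: dim(rho) = sum (mult * dim) = 2*1 + 0*1 + 2*1 + 0*1 + 0*2 + 2*2 = 8 = chi_rho(e) = 8.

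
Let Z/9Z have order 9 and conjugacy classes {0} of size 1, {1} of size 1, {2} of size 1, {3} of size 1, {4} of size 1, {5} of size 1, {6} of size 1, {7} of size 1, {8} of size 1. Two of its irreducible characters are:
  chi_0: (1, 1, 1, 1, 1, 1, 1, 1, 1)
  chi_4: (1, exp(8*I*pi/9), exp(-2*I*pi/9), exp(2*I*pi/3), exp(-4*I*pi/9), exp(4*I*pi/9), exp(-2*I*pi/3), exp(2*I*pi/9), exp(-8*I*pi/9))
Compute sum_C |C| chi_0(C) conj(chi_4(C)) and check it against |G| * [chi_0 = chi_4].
Sum = 0; so <chi_0, chi_4> = 0 (distinct irreducibles are orthogonal).

Why: Compute term by term over conjugacy classes (|C| * chi_0(C) * conj(chi_4(C))):
  1*(1)*conj(1) + 1*(1)*conj(exp(8*I*pi/9)) + 1*(1)*conj(exp(-2*I*pi/9)) + 1*(1)*conj(exp(2*I*pi/3)) + 1*(1)*conj(exp(-4*I*pi/9)) + 1*(1)*conj(exp(4*I*pi/9)) + 1*(1)*conj(exp(-2*I*pi/3)) + 1*(1)*conj(exp(2*I*pi/9)) + 1*(1)*conj(exp(-8*I*pi/9))
  = (1) + (exp(-8*I*pi/9)) + (exp(2*I*pi/9)) + (exp(-2*I*pi/3)) + (exp(4*I*pi/9)) + (exp(-4*I*pi/9)) + (exp(2*I*pi/3)) + (exp(-2*I*pi/9)) + (exp(8*I*pi/9))
  = 0.
(Exp terms are combined using exp(i*s)*conj(exp(i*t)) = exp(i*(s-t)), and sums of them are collapsed using the identity that for every m > 1 the m distinct m-th roots of unity sum to 0, e.g. 1 + exp(2*I*pi/3) + exp(-2*I*pi/3) = 0.)
Dividing by |G| = 9 gives 0/9 = 0, matching the row-orthogonality relation <chi_0, chi_4> = [chi_0 = chi_4].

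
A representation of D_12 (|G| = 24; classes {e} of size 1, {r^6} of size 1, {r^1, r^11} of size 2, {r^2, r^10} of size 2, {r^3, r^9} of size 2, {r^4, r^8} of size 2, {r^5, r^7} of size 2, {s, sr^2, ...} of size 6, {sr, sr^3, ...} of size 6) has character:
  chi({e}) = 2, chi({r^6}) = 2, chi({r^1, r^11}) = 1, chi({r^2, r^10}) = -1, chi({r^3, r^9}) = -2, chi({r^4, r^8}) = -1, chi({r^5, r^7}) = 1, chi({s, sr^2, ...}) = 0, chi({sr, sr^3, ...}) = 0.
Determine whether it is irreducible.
Irreducible: <chi, chi> = 1.

Argument: <chi, chi> = (1/|G|) sum_C |C| * |chi(C)|^2 = (1/24)[1*|2|^2 + 1*|2|^2 + 2*|1|^2 + 2*|-1|^2 + 2*|-2|^2 + 2*|-1|^2 + 2*|1|^2 + 6*|0|^2 + 6*|0|^2]
  = (1/24)[(4) + (4) + (2) + (2) + (8) + (2) + (2) + (0) + (0)] = 24/24 = 1.
A character is irreducible iff <chi, chi> = 1, so this representation is irreducible.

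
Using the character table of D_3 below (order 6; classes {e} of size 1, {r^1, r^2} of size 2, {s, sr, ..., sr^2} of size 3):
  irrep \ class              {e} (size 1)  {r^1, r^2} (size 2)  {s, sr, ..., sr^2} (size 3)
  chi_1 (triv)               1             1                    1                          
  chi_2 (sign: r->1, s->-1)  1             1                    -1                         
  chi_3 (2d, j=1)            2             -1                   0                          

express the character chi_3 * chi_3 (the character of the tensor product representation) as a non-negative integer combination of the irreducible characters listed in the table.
chi_3 tensor chi_3 = chi_1 + chi_2 + chi_3 (all other irreducibles have multiplicity 0).

Details: The character of a tensor product is the pointwise product (chi_3 * chi_3)(C) = chi_3(C) * chi_3(C):
  {e}: (2)*(2), {r^1, r^2}: (-1)*(-1), {s, sr, ..., sr^2}: (0)*(0)
so (chi_3 * chi_3) takes values
  {e} -> 4, {r^1, r^2} -> 1, {s, sr, ..., sr^2} -> 0.
Now take the inner product of this character with each irreducible chi from the table, <chi_3*chi_3, chi> = (1/6) sum_C |C| (chi_3*chi_3)(C) conj(chi(C)):
  <chi_3*chi_3, chi_1> = (1/6)[1*(4)*conj(1) + 2*(1)*conj(1) + 3*(0)*conj(1)]
      = (1/6)[(4) + (2) + (0)] = 6/6 = 1
  <chi_3*chi_3, chi_2> = (1/6)[1*(4)*conj(1) + 2*(1)*conj(1) + 3*(0)*conj(-1)]
      = (1/6)[(4) + (2) + (0)] = 6/6 = 1
  <chi_3*chi_3, chi_3> = (1/6)[1*(4)*conj(2) + 2*(1)*conj(-1) + 3*(0)*conj(0)]
      = (1/6)[(8) + (-2) + (0)] = 6/6 = 1
Hence the multiplicities are chi_1: 1, chi_2: 1, chi_3: 1. Dimension check: dim(chi_3)*dim(chi_3) = 2*2 = 4 and sum (mult * dim) = 1*1 + 1*1 + 1*2 = 4.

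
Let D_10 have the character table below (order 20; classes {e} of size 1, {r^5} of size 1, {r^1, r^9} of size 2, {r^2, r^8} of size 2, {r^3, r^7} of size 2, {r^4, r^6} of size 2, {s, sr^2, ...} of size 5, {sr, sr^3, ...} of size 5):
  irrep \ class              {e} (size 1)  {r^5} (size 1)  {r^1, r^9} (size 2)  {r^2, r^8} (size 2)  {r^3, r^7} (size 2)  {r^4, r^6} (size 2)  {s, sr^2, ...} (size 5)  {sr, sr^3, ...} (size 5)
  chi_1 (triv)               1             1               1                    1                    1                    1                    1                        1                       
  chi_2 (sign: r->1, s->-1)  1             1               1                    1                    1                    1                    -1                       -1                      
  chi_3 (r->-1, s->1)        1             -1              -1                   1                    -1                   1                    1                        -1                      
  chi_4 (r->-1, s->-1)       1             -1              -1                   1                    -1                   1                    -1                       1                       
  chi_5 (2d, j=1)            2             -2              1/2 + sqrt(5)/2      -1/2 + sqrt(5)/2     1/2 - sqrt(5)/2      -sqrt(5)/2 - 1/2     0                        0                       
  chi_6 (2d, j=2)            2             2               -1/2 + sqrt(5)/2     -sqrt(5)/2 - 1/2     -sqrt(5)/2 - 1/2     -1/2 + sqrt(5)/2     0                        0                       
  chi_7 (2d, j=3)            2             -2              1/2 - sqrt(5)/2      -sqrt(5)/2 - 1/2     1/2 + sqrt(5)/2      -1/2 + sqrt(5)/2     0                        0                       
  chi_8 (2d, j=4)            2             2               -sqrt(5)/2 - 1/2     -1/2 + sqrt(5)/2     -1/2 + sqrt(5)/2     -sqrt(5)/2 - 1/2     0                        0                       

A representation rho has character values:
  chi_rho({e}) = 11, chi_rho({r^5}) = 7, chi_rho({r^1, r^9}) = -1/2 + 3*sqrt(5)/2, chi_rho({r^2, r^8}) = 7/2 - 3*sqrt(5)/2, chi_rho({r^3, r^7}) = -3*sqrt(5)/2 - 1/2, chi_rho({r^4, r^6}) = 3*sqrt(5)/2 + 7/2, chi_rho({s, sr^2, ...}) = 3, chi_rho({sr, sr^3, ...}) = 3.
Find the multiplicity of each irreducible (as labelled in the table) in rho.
Multiplicities: chi_1: 3, chi_2: 0, chi_3: 1, chi_4: 1, chi_5: 0, chi_6: 3, chi_7: 0, chi_8: 0.

Justification: Use <chi_rho, chi> = (1/|G|) sum_C |C| * chi_rho(C) * conj(chi(C)) with |G| = 20 for each irreducible chi in the table:
  <chi_rho, chi_1> = (1/20)[1*(11)*conj(1) + 1*(7)*conj(1) + 2*(-1/2 + 3*sqrt(5)/2)*conj(1) + 2*(7/2 - 3*sqrt(5)/2)*conj(1) + 2*(-3*sqrt(5)/2 - 1/2)*conj(1) + 2*(3*sqrt(5)/2 + 7/2)*conj(1) + 5*(3)*conj(1) + 5*(3)*conj(1)]
      = (1/20)[(11) + (7) + (-1 + 3*sqrt(5)) + (7 - 3*sqrt(5)) + (-3*sqrt(5) - 1) + (3*sqrt(5) + 7) + (15) + (15)] = 60/20 = 3
  <chi_rho, chi_2> = (1/20)[1*(11)*conj(1) + 1*(7)*conj(1) + 2*(-1/2 + 3*sqrt(5)/2)*conj(1) + 2*(7/2 - 3*sqrt(5)/2)*conj(1) + 2*(-3*sqrt(5)/2 - 1/2)*conj(1) + 2*(3*sqrt(5)/2 + 7/2)*conj(1) + 5*(3)*conj(-1) + 5*(3)*conj(-1)]
      = (1/20)[(11) + (7) + (-1 + 3*sqrt(5)) + (7 - 3*sqrt(5)) + (-3*sqrt(5) - 1) + (3*sqrt(5) + 7) + (-15) + (-15)] = 0/20 = 0
  <chi_rho, chi_3> = (1/20)[1*(11)*conj(1) + 1*(7)*conj(-1) + 2*(-1/2 + 3*sqrt(5)/2)*conj(-1) + 2*(7/2 - 3*sqrt(5)/2)*conj(1) + 2*(-3*sqrt(5)/2 - 1/2)*conj(-1) + 2*(3*sqrt(5)/2 + 7/2)*conj(1) + 5*(3)*conj(1) + 5*(3)*conj(-1)]
      = (1/20)[(11) + (-7) + (1 - 3*sqrt(5)) + (7 - 3*sqrt(5)) + (1 + 3*sqrt(5)) + (3*sqrt(5) + 7) + (15) + (-15)] = 20/20 = 1
  <chi_rho, chi_4> = (1/20)[1*(11)*conj(1) + 1*(7)*conj(-1) + 2*(-1/2 + 3*sqrt(5)/2)*conj(-1) + 2*(7/2 - 3*sqrt(5)/2)*conj(1) + 2*(-3*sqrt(5)/2 - 1/2)*conj(-1) + 2*(3*sqrt(5)/2 + 7/2)*conj(1) + 5*(3)*conj(-1) + 5*(3)*conj(1)]
      = (1/20)[(11) + (-7) + (1 - 3*sqrt(5)) + (7 - 3*sqrt(5)) + (1 + 3*sqrt(5)) + (3*sqrt(5) + 7) + (-15) + (15)] = 20/20 = 1
  <chi_rho, chi_5> = (1/20)[1*(11)*conj(2) + 1*(7)*conj(-2) + 2*(-1/2 + 3*sqrt(5)/2)*conj(1/2 + sqrt(5)/2) + 2*(7/2 - 3*sqrt(5)/2)*conj(-1/2 + sqrt(5)/2) + 2*(-3*sqrt(5)/2 - 1/2)*conj(1/2 - sqrt(5)/2) + 2*(3*sqrt(5)/2 + 7/2)*conj(-sqrt(5)/2 - 1/2) + 5*(3)*conj(0) + 5*(3)*conj(0)]
      = (1/20)[(22) + (-14) + (sqrt(5) + 7) + (-11 + 5*sqrt(5)) + (7 - sqrt(5)) + (-5*sqrt(5) - 11) + (0) + (0)] = 0/20 = 0
  <chi_rho, chi_6> = (1/20)[1*(11)*conj(2) + 1*(7)*conj(2) + 2*(-1/2 + 3*sqrt(5)/2)*conj(-1/2 + sqrt(5)/2) + 2*(7/2 - 3*sqrt(5)/2)*conj(-sqrt(5)/2 - 1/2) + 2*(-3*sqrt(5)/2 - 1/2)*conj(-sqrt(5)/2 - 1/2) + 2*(3*sqrt(5)/2 + 7/2)*conj(-1/2 + sqrt(5)/2) + 5*(3)*conj(0) + 5*(3)*conj(0)]
      = (1/20)[(22) + (14) + (8 - 2*sqrt(5)) + (4 - 2*sqrt(5)) + (2*sqrt(5) + 8) + (4 + 2*sqrt(5)) + (0) + (0)] = 60/20 = 3
  <chi_rho, chi_7> = (1/20)[1*(11)*conj(2) + 1*(7)*conj(-2) + 2*(-1/2 + 3*sqrt(5)/2)*conj(1/2 - sqrt(5)/2) + 2*(7/2 - 3*sqrt(5)/2)*conj(-sqrt(5)/2 - 1/2) + 2*(-3*sqrt(5)/2 - 1/2)*conj(1/2 + sqrt(5)/2) + 2*(3*sqrt(5)/2 + 7/2)*conj(-1/2 + sqrt(5)/2) + 5*(3)*conj(0) + 5*(3)*conj(0)]
      = (1/20)[(22) + (-14) + (-8 + 2*sqrt(5)) + (4 - 2*sqrt(5)) + (-8 - 2*sqrt(5)) + (4 + 2*sqrt(5)) + (0) + (0)] = 0/20 = 0
  <chi_rho, chi_8> = (1/20)[1*(11)*conj(2) + 1*(7)*conj(2) + 2*(-1/2 + 3*sqrt(5)/2)*conj(-sqrt(5)/2 - 1/2) + 2*(7/2 - 3*sqrt(5)/2)*conj(-1/2 + sqrt(5)/2) + 2*(-3*sqrt(5)/2 - 1/2)*conj(-1/2 + sqrt(5)/2) + 2*(3*sqrt(5)/2 + 7/2)*conj(-sqrt(5)/2 - 1/2) + 5*(3)*conj(0) + 5*(3)*conj(0)]
      = (1/20)[(22) + (14) + (-7 - sqrt(5)) + (-11 + 5*sqrt(5)) + (-7 + sqrt(5)) + (-5*sqrt(5) - 11) + (0) + (0)] = 0/20 = 0
Dimension check: dim(rho) = sum (mult * dim) = 3*1 + 0*1 + 1*1 + 1*1 + 0*2 + 3*2 + 0*2 + 0*2 = 11 = chi_rho(e) = 11.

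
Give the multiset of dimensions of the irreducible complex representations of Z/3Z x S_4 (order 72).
Dimensions: 1, 1, 1, 1, 1, 1, 2, 2, 2, 3, 3, 3, 3, 3, 3

Solution. There are 15 irreducibles (= number of conjugacy classes). Their dimensions d_i satisfy sum d_i^2 = |G| = 72: 1 + 1 + 1 + 1 + 1 + 1 + 4 + 4 + 4 + 9 + 9 + 9 + 9 + 9 + 9 = 72. (For the product with Z/3Z: each of the 3 1-dim characters of Z/3Z tensors with each irrep of S_4, giving 3 copies of each S_4-dimension.)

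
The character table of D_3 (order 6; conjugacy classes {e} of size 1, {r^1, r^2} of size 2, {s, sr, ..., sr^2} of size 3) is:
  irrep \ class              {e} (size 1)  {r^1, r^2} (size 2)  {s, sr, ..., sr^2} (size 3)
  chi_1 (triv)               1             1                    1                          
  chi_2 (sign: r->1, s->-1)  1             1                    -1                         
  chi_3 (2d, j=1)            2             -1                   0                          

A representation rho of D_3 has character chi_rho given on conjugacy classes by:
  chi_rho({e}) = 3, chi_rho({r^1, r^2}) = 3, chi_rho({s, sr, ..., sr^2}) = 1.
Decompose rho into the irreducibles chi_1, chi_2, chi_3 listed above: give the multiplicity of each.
Multiplicities: chi_1: 2, chi_2: 1, chi_3: 0.

Use <chi_rho, chi> = (1/|G|) sum_C |C| * chi_rho(C) * conj(chi(C)) with |G| = 6 for each irreducible chi in the table:
  <chi_rho, chi_1> = (1/6)[1*(3)*conj(1) + 2*(3)*conj(1) + 3*(1)*conj(1)]
      = (1/6)[(3) + (6) + (3)] = 12/6 = 2
  <chi_rho, chi_2> = (1/6)[1*(3)*conj(1) + 2*(3)*conj(1) + 3*(1)*conj(-1)]
      = (1/6)[(3) + (6) + (-3)] = 6/6 = 1
  <chi_rho, chi_3> = (1/6)[1*(3)*conj(2) + 2*(3)*conj(-1) + 3*(1)*conj(0)]
      = (1/6)[(6) + (-6) + (0)] = 0/6 = 0
Dimension check: dim(rho) = sum (mult * dim) = 2*1 + 1*1 + 0*2 = 3 = chi_rho(e) = 3.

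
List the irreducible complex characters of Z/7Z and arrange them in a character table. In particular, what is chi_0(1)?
Character table of Z/7Z (irreps indexed chi_0,...,chi_6 with chi_k(m) = zeta_7^(k*m), zeta_7 = exp(2*pi*i/7)):
  irrep \ class  {0} (size 1)  {1} (size 1)    {2} (size 1)    {3} (size 1)    {4} (size 1)    {5} (size 1)    {6} (size 1)  
  chi_0          1             1               1               1               1               1               1             
  chi_1          1             exp(2*I*pi/7)   exp(4*I*pi/7)   exp(6*I*pi/7)   exp(-6*I*pi/7)  exp(-4*I*pi/7)  exp(-2*I*pi/7)
  chi_2          1             exp(4*I*pi/7)   exp(-6*I*pi/7)  exp(-2*I*pi/7)  exp(2*I*pi/7)   exp(6*I*pi/7)   exp(-4*I*pi/7)
  chi_3          1             exp(6*I*pi/7)   exp(-2*I*pi/7)  exp(4*I*pi/7)   exp(-4*I*pi/7)  exp(2*I*pi/7)   exp(-6*I*pi/7)
  chi_4          1             exp(-6*I*pi/7)  exp(2*I*pi/7)   exp(-4*I*pi/7)  exp(4*I*pi/7)   exp(-2*I*pi/7)  exp(6*I*pi/7) 
  chi_5          1             exp(-4*I*pi/7)  exp(6*I*pi/7)   exp(2*I*pi/7)   exp(-2*I*pi/7)  exp(-6*I*pi/7)  exp(4*I*pi/7) 
  chi_6          1             exp(-2*I*pi/7)  exp(-4*I*pi/7)  exp(-6*I*pi/7)  exp(6*I*pi/7)   exp(4*I*pi/7)   exp(2*I*pi/7) 

Spot check: chi_0(1) = zeta_7^(0*1) = zeta_7^0 = 1.

Working: Z/7Z is abelian, so all 7 irreducible complex representations are 1-dimensional. They are given by chi_k(m) = zeta_7^(k*m) for k = 0,...,6. Row orthogonality: sum_m chi_k(m) conj(chi_l(m)) = 7 * [k = l].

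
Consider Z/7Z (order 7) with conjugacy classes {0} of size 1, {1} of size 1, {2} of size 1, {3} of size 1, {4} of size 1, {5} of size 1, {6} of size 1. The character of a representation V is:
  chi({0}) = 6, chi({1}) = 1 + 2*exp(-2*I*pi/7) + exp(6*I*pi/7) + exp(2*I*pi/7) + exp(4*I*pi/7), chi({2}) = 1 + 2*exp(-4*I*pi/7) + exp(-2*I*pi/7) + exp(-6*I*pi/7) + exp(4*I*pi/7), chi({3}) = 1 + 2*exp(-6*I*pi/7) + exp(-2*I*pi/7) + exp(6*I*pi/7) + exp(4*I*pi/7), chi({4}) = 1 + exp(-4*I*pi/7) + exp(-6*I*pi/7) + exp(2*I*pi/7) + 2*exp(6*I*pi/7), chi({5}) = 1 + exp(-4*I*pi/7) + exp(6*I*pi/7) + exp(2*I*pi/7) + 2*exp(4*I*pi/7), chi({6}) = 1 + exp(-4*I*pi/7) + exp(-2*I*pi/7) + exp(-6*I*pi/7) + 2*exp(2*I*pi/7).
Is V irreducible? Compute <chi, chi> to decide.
Not irreducible (reducible): <chi, chi> = 8 > 1.

Derivation: <chi, chi> = (1/|G|) sum_C |C| * |chi(C)|^2 = (1/7)[1*|6|^2 + 1*|1 + 2*exp(-2*I*pi/7) + exp(6*I*pi/7) + exp(2*I*pi/7) + exp(4*I*pi/7)|^2 + 1*|1 + 2*exp(-4*I*pi/7) + exp(-2*I*pi/7) + exp(-6*I*pi/7) + exp(4*I*pi/7)|^2 + 1*|1 + 2*exp(-6*I*pi/7) + exp(-2*I*pi/7) + exp(6*I*pi/7) + exp(4*I*pi/7)|^2 + 1*|1 + exp(-4*I*pi/7) + exp(-6*I*pi/7) + exp(2*I*pi/7) + 2*exp(6*I*pi/7)|^2 + 1*|1 + exp(-4*I*pi/7) + exp(6*I*pi/7) + exp(2*I*pi/7) + 2*exp(4*I*pi/7)|^2 + 1*|1 + exp(-4*I*pi/7) + exp(-2*I*pi/7) + exp(-6*I*pi/7) + 2*exp(2*I*pi/7)|^2]
  = (1/7)[(36) + (8 + 5*exp(-2*I*pi/7) + 4*exp(-4*I*pi/7) + 5*exp(-6*I*pi/7) + 5*exp(6*I*pi/7) + 4*exp(4*I*pi/7) + 5*exp(2*I*pi/7)) + (8 + 5*exp(-4*I*pi/7) + 5*exp(-2*I*pi/7) + 4*exp(-6*I*pi/7) + 4*exp(6*I*pi/7) + 5*exp(2*I*pi/7) + 5*exp(4*I*pi/7)) + (8 + 5*exp(-4*I*pi/7) + 4*exp(-2*I*pi/7) + 5*exp(-6*I*pi/7) + 5*exp(6*I*pi/7) + 4*exp(2*I*pi/7) + 5*exp(4*I*pi/7)) + (8 + 5*exp(-4*I*pi/7) + 4*exp(-2*I*pi/7) + 5*exp(-6*I*pi/7) + 5*exp(6*I*pi/7) + 4*exp(2*I*pi/7) + 5*exp(4*I*pi/7)) + (8 + 5*exp(-4*I*pi/7) + 5*exp(-2*I*pi/7) + 4*exp(-6*I*pi/7) + 4*exp(6*I*pi/7) + 5*exp(2*I*pi/7) + 5*exp(4*I*pi/7)) + (8 + 5*exp(-2*I*pi/7) + 4*exp(-4*I*pi/7) + 5*exp(-6*I*pi/7) + 5*exp(6*I*pi/7) + 4*exp(4*I*pi/7) + 5*exp(2*I*pi/7))] = 56/7 = 8.
(Exp terms are combined using exp(i*s)*conj(exp(i*t)) = exp(i*(s-t)), and sums of them are collapsed using the identity that for every m > 1 the m distinct m-th roots of unity sum to 0, e.g. 1 + exp(2*I*pi/3) + exp(-2*I*pi/3) = 0.)
A character is irreducible iff <chi, chi> = 1, so this representation is reducible.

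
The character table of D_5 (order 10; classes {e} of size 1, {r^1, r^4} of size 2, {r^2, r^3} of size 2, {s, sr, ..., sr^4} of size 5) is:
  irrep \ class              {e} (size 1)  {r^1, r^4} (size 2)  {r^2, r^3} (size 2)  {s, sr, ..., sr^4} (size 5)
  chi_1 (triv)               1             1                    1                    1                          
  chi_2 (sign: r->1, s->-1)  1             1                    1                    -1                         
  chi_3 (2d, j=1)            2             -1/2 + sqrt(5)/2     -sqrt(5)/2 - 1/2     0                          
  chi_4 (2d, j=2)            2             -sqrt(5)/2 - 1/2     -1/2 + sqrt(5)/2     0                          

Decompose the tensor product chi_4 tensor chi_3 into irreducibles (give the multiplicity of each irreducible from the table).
chi_4 tensor chi_3 = chi_3 + chi_4 (all other irreducibles have multiplicity 0).

Explanation: The character of a tensor product is the pointwise product (chi_4 * chi_3)(C) = chi_4(C) * chi_3(C):
  {e}: (2)*(2), {r^1, r^4}: (-sqrt(5)/2 - 1/2)*(-1/2 + sqrt(5)/2), {r^2, r^3}: (-1/2 + sqrt(5)/2)*(-sqrt(5)/2 - 1/2), {s, sr, ..., sr^4}: (0)*(0)
so (chi_4 * chi_3) takes values
  {e} -> 4, {r^1, r^4} -> -1, {r^2, r^3} -> -1, {s, sr, ..., sr^4} -> 0.
Now take the inner product of this character with each irreducible chi from the table, <chi_4*chi_3, chi> = (1/10) sum_C |C| (chi_4*chi_3)(C) conj(chi(C)):
  <chi_4*chi_3, chi_1> = (1/10)[1*(4)*conj(1) + 2*(-1)*conj(1) + 2*(-1)*conj(1) + 5*(0)*conj(1)]
      = (1/10)[(4) + (-2) + (-2) + (0)] = 0/10 = 0
  <chi_4*chi_3, chi_2> = (1/10)[1*(4)*conj(1) + 2*(-1)*conj(1) + 2*(-1)*conj(1) + 5*(0)*conj(-1)]
      = (1/10)[(4) + (-2) + (-2) + (0)] = 0/10 = 0
  <chi_4*chi_3, chi_3> = (1/10)[1*(4)*conj(2) + 2*(-1)*conj(-1/2 + sqrt(5)/2) + 2*(-1)*conj(-sqrt(5)/2 - 1/2) + 5*(0)*conj(0)]
      = (1/10)[(8) + (1 - sqrt(5)) + (1 + sqrt(5)) + (0)] = 10/10 = 1
  <chi_4*chi_3, chi_4> = (1/10)[1*(4)*conj(2) + 2*(-1)*conj(-sqrt(5)/2 - 1/2) + 2*(-1)*conj(-1/2 + sqrt(5)/2) + 5*(0)*conj(0)]
      = (1/10)[(8) + (1 + sqrt(5)) + (1 - sqrt(5)) + (0)] = 10/10 = 1
Hence the multiplicities are chi_3: 1, chi_4: 1. Dimension check: dim(chi_4)*dim(chi_3) = 2*2 = 4 and sum (mult * dim) = 1*2 + 1*2 = 4.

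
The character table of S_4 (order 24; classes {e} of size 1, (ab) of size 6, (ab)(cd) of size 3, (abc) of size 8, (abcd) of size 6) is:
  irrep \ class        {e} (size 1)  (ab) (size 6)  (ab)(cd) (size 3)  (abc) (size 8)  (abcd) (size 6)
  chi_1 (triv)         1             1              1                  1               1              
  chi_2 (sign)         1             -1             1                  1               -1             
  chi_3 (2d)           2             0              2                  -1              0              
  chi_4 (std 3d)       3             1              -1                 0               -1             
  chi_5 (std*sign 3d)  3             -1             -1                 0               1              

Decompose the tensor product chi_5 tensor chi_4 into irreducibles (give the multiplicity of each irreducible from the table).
chi_5 tensor chi_4 = chi_2 + chi_3 + chi_4 + chi_5 (all other irreducibles have multiplicity 0).

Justification: The character of a tensor product is the pointwise product (chi_5 * chi_4)(C) = chi_5(C) * chi_4(C):
  {e}: (3)*(3), (ab): (-1)*(1), (ab)(cd): (-1)*(-1), (abc): (0)*(0), (abcd): (1)*(-1)
so (chi_5 * chi_4) takes values
  {e} -> 9, (ab) -> -1, (ab)(cd) -> 1, (abc) -> 0, (abcd) -> -1.
Now take the inner product of this character with each irreducible chi from the table, <chi_5*chi_4, chi> = (1/24) sum_C |C| (chi_5*chi_4)(C) conj(chi(C)):
  <chi_5*chi_4, chi_1> = (1/24)[1*(9)*conj(1) + 6*(-1)*conj(1) + 3*(1)*conj(1) + 8*(0)*conj(1) + 6*(-1)*conj(1)]
      = (1/24)[(9) + (-6) + (3) + (0) + (-6)] = 0/24 = 0
  <chi_5*chi_4, chi_2> = (1/24)[1*(9)*conj(1) + 6*(-1)*conj(-1) + 3*(1)*conj(1) + 8*(0)*conj(1) + 6*(-1)*conj(-1)]
      = (1/24)[(9) + (6) + (3) + (0) + (6)] = 24/24 = 1
  <chi_5*chi_4, chi_3> = (1/24)[1*(9)*conj(2) + 6*(-1)*conj(0) + 3*(1)*conj(2) + 8*(0)*conj(-1) + 6*(-1)*conj(0)]
      = (1/24)[(18) + (0) + (6) + (0) + (0)] = 24/24 = 1
  <chi_5*chi_4, chi_4> = (1/24)[1*(9)*conj(3) + 6*(-1)*conj(1) + 3*(1)*conj(-1) + 8*(0)*conj(0) + 6*(-1)*conj(-1)]
      = (1/24)[(27) + (-6) + (-3) + (0) + (6)] = 24/24 = 1
  <chi_5*chi_4, chi_5> = (1/24)[1*(9)*conj(3) + 6*(-1)*conj(-1) + 3*(1)*conj(-1) + 8*(0)*conj(0) + 6*(-1)*conj(1)]
      = (1/24)[(27) + (6) + (-3) + (0) + (-6)] = 24/24 = 1
Hence the multiplicities are chi_2: 1, chi_3: 1, chi_4: 1, chi_5: 1. Dimension check: dim(chi_5)*dim(chi_4) = 3*3 = 9 and sum (mult * dim) = 1*1 + 1*2 + 1*3 + 1*3 = 9.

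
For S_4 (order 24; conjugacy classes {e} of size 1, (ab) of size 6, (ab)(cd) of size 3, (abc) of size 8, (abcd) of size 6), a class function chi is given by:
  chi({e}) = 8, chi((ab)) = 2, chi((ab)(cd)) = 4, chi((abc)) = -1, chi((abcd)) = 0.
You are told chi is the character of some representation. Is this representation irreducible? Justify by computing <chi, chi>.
Not irreducible (reducible): <chi, chi> = 6 > 1.

Explanation: <chi, chi> = (1/|G|) sum_C |C| * |chi(C)|^2 = (1/24)[1*|8|^2 + 6*|2|^2 + 3*|4|^2 + 8*|-1|^2 + 6*|0|^2]
  = (1/24)[(64) + (24) + (48) + (8) + (0)] = 144/24 = 6.
A character is irreducible iff <chi, chi> = 1, so this representation is reducible.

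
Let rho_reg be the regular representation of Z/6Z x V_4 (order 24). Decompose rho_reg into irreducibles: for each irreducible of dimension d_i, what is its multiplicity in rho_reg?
Each irreducible V_i of dimension d_i appears with multiplicity d_i, i.e. rho_reg = (direct sum over all irreducibles V_i) d_i V_i. The irreducible dimensions for Z/6Z x V_4 are 1, 1, 1, 1, 1, 1, 1, 1, 1, 1, 1, 1, 1, 1, 1, 1, 1, 1, 1, 1, 1, 1, 1, 1: 24 irreducibles of dimension 1, each with multiplicity 1. Total dimension 24*1*1 = 24 = |G|.

General theorem: in the regular representation of a finite group G, each irreducible appears with multiplicity equal to its dimension. Check: dim(rho_reg) = sum d_i^2 = 1 + 1 + 1 + 1 + 1 + 1 + 1 + 1 + 1 + 1 + 1 + 1 + 1 + 1 + 1 + 1 + 1 + 1 + 1 + 1 + 1 + 1 + 1 + 1 = 24 = |G|.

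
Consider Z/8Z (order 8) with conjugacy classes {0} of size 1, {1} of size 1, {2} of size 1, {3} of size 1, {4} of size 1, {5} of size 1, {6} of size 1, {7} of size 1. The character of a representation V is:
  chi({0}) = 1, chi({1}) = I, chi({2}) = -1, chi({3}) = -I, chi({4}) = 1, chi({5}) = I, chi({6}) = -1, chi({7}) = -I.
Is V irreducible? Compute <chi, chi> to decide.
Irreducible: <chi, chi> = 1.

Justification: <chi, chi> = (1/|G|) sum_C |C| * |chi(C)|^2 = (1/8)[1*|1|^2 + 1*|I|^2 + 1*|-1|^2 + 1*|-I|^2 + 1*|1|^2 + 1*|I|^2 + 1*|-1|^2 + 1*|-I|^2]
  = (1/8)[(1) + (1) + (1) + (1) + (1) + (1) + (1) + (1)] = 8/8 = 1.
(Exp terms are combined using exp(i*s)*conj(exp(i*t)) = exp(i*(s-t)), and sums of them are collapsed using the identity that for every m > 1 the m distinct m-th roots of unity sum to 0, e.g. 1 + exp(2*I*pi/3) + exp(-2*I*pi/3) = 0.)
A character is irreducible iff <chi, chi> = 1, so this representation is irreducible.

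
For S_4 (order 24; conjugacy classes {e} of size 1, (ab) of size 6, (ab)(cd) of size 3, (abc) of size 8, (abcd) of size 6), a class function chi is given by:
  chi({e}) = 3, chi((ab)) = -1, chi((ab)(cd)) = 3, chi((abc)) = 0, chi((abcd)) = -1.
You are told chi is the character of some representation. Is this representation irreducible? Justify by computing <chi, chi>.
Not irreducible (reducible): <chi, chi> = 2 > 1.

Details: <chi, chi> = (1/|G|) sum_C |C| * |chi(C)|^2 = (1/24)[1*|3|^2 + 6*|-1|^2 + 3*|3|^2 + 8*|0|^2 + 6*|-1|^2]
  = (1/24)[(9) + (6) + (27) + (0) + (6)] = 48/24 = 2.
A character is irreducible iff <chi, chi> = 1, so this representation is reducible.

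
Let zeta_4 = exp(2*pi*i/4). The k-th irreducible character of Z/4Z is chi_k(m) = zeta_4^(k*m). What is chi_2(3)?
chi_2(3) = zeta_4^6 = -1

Details: chi_2(3) = zeta_4^(2*3) = zeta_4^6. Since zeta_4^4 = 1, this equals zeta_4^2 = exp(2*pi*i*2/4) = -1.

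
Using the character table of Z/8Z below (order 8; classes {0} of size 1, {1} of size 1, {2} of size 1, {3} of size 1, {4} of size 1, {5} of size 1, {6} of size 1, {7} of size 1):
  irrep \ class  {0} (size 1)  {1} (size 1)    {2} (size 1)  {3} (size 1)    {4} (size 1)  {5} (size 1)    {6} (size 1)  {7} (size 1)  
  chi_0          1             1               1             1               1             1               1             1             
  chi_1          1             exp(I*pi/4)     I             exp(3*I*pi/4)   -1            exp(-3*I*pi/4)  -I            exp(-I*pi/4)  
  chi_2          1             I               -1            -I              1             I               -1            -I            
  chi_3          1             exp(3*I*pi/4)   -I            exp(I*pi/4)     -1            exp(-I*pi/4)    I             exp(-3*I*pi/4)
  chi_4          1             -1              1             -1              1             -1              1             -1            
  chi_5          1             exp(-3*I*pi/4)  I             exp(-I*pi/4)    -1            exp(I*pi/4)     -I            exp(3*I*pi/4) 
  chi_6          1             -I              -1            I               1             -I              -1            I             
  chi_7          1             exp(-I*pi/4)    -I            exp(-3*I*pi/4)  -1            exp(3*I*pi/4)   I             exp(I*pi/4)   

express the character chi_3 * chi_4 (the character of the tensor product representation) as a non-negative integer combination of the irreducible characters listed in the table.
chi_3 tensor chi_4 = chi_7 (all other irreducibles have multiplicity 0).

Explanation: The character of a tensor product is the pointwise product (chi_3 * chi_4)(C) = chi_3(C) * chi_4(C):
  {0}: (1)*(1), {1}: (exp(3*I*pi/4))*(-1), {2}: (-I)*(1), {3}: (exp(I*pi/4))*(-1), {4}: (-1)*(1), {5}: (exp(-I*pi/4))*(-1), {6}: (I)*(1), {7}: (exp(-3*I*pi/4))*(-1)
so (chi_3 * chi_4) takes values
  {0} -> 1, {1} -> -exp(3*I*pi/4), {2} -> -I, {3} -> -exp(I*pi/4), {4} -> -1, {5} -> -exp(-I*pi/4), {6} -> I, {7} -> -exp(-3*I*pi/4).
Now take the inner product of this character with each irreducible chi from the table, <chi_3*chi_4, chi> = (1/8) sum_C |C| (chi_3*chi_4)(C) conj(chi(C)):
  <chi_3*chi_4, chi_0> = (1/8)[1*(1)*conj(1) + 1*(-exp(3*I*pi/4))*conj(1) + 1*(-I)*conj(1) + 1*(-exp(I*pi/4))*conj(1) + 1*(-1)*conj(1) + 1*(-exp(-I*pi/4))*conj(1) + 1*(I)*conj(1) + 1*(-exp(-3*I*pi/4))*conj(1)]
      = (1/8)[(1) + (-exp(3*I*pi/4)) + (-I) + (-exp(I*pi/4)) + (-1) + (-exp(-I*pi/4)) + (I) + (-exp(-3*I*pi/4))] = 0/8 = 0
  <chi_3*chi_4, chi_1> = (1/8)[1*(1)*conj(1) + 1*(-exp(3*I*pi/4))*conj(exp(I*pi/4)) + 1*(-I)*conj(I) + 1*(-exp(I*pi/4))*conj(exp(3*I*pi/4)) + 1*(-1)*conj(-1) + 1*(-exp(-I*pi/4))*conj(exp(-3*I*pi/4)) + 1*(I)*conj(-I) + 1*(-exp(-3*I*pi/4))*conj(exp(-I*pi/4))]
      = (1/8)[(1) + (-I) + (-1) + (I) + (1) + (-I) + (-1) + (I)] = 0/8 = 0
  <chi_3*chi_4, chi_2> = (1/8)[1*(1)*conj(1) + 1*(-exp(3*I*pi/4))*conj(I) + 1*(-I)*conj(-1) + 1*(-exp(I*pi/4))*conj(-I) + 1*(-1)*conj(1) + 1*(-exp(-I*pi/4))*conj(I) + 1*(I)*conj(-1) + 1*(-exp(-3*I*pi/4))*conj(-I)]
      = (1/8)[(1) + (exp(-3*I*pi/4)) + (I) + (-exp(3*I*pi/4)) + (-1) + (exp(I*pi/4)) + (-I) + (-exp(-I*pi/4))] = 0/8 = 0
  <chi_3*chi_4, chi_3> = (1/8)[1*(1)*conj(1) + 1*(-exp(3*I*pi/4))*conj(exp(3*I*pi/4)) + 1*(-I)*conj(-I) + 1*(-exp(I*pi/4))*conj(exp(I*pi/4)) + 1*(-1)*conj(-1) + 1*(-exp(-I*pi/4))*conj(exp(-I*pi/4)) + 1*(I)*conj(I) + 1*(-exp(-3*I*pi/4))*conj(exp(-3*I*pi/4))]
      = (1/8)[(1) + (-1) + (1) + (-1) + (1) + (-1) + (1) + (-1)] = 0/8 = 0
  <chi_3*chi_4, chi_4> = (1/8)[1*(1)*conj(1) + 1*(-exp(3*I*pi/4))*conj(-1) + 1*(-I)*conj(1) + 1*(-exp(I*pi/4))*conj(-1) + 1*(-1)*conj(1) + 1*(-exp(-I*pi/4))*conj(-1) + 1*(I)*conj(1) + 1*(-exp(-3*I*pi/4))*conj(-1)]
      = (1/8)[(1) + (exp(3*I*pi/4)) + (-I) + (exp(I*pi/4)) + (-1) + (exp(-I*pi/4)) + (I) + (exp(-3*I*pi/4))] = 0/8 = 0
  <chi_3*chi_4, chi_5> = (1/8)[1*(1)*conj(1) + 1*(-exp(3*I*pi/4))*conj(exp(-3*I*pi/4)) + 1*(-I)*conj(I) + 1*(-exp(I*pi/4))*conj(exp(-I*pi/4)) + 1*(-1)*conj(-1) + 1*(-exp(-I*pi/4))*conj(exp(I*pi/4)) + 1*(I)*conj(-I) + 1*(-exp(-3*I*pi/4))*conj(exp(3*I*pi/4))]
      = (1/8)[(1) + (I) + (-1) + (-I) + (1) + (I) + (-1) + (-I)] = 0/8 = 0
  <chi_3*chi_4, chi_6> = (1/8)[1*(1)*conj(1) + 1*(-exp(3*I*pi/4))*conj(-I) + 1*(-I)*conj(-1) + 1*(-exp(I*pi/4))*conj(I) + 1*(-1)*conj(1) + 1*(-exp(-I*pi/4))*conj(-I) + 1*(I)*conj(-1) + 1*(-exp(-3*I*pi/4))*conj(I)]
      = (1/8)[(1) + (-exp(-3*I*pi/4)) + (I) + (exp(3*I*pi/4)) + (-1) + (-exp(I*pi/4)) + (-I) + (exp(-I*pi/4))] = 0/8 = 0
  <chi_3*chi_4, chi_7> = (1/8)[1*(1)*conj(1) + 1*(-exp(3*I*pi/4))*conj(exp(-I*pi/4)) + 1*(-I)*conj(-I) + 1*(-exp(I*pi/4))*conj(exp(-3*I*pi/4)) + 1*(-1)*conj(-1) + 1*(-exp(-I*pi/4))*conj(exp(3*I*pi/4)) + 1*(I)*conj(I) + 1*(-exp(-3*I*pi/4))*conj(exp(I*pi/4))]
      = (1/8)[(1) + (1) + (1) + (1) + (1) + (1) + (1) + (1)] = 8/8 = 1
(Exp terms are combined using exp(i*s)*conj(exp(i*t)) = exp(i*(s-t)), and sums of them are collapsed using the identity that for every m > 1 the m distinct m-th roots of unity sum to 0, e.g. 1 + exp(2*I*pi/3) + exp(-2*I*pi/3) = 0.)
Hence the multiplicities are chi_7: 1. Dimension check: dim(chi_3)*dim(chi_4) = 1*1 = 1 and sum (mult * dim) = 1*1 = 1.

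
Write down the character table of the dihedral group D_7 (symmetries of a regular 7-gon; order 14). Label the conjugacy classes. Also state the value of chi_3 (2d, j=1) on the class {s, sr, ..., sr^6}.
Conjugacy classes: {e} of size 1, {r^1, r^6} of size 2, {r^2, r^5} of size 2, {r^3, r^4} of size 2, {s, sr, ..., sr^6} of size 7.
Character table:
  irrep \ class              {e} (size 1)  {r^1, r^6} (size 2)  {r^2, r^5} (size 2)  {r^3, r^4} (size 2)  {s, sr, ..., sr^6} (size 7)
  chi_1 (triv)               1             1                    1                    1                    1                          
  chi_2 (sign: r->1, s->-1)  1             1                    1                    1                    -1                         
  chi_3 (2d, j=1)            2             2*cos(2*pi/7)        -2*cos(3*pi/7)       -2*cos(pi/7)         0                          
  chi_4 (2d, j=2)            2             -2*cos(3*pi/7)       -2*cos(pi/7)         2*cos(2*pi/7)        0                          
  chi_5 (2d, j=3)            2             -2*cos(pi/7)         2*cos(2*pi/7)        -2*cos(3*pi/7)       0                          

Spot check: chi_3 (2d, j=1) on {s, sr, ..., sr^6} = 0.

Working: D_7 has order 2*7 = 14 with 5 conjugacy classes, hence 5 irreducibles. Sum of squared dims 1 + 1 + 4 + 4 + 4 = 14 = |G|. Linear characters come from the abelianisation; the 2-dimensional irreps have character r^k -> 2*cos(2*pi*j*k/7), reflections -> 0.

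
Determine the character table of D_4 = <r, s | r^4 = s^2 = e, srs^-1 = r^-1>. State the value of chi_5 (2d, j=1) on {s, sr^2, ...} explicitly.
Conjugacy classes: {e} of size 1, {r^2} of size 1, {r^1, r^3} of size 2, {s, sr^2, ...} of size 2, {sr, sr^3, ...} of size 2.
Character table:
  irrep \ class              {e} (size 1)  {r^2} (size 1)  {r^1, r^3} (size 2)  {s, sr^2, ...} (size 2)  {sr, sr^3, ...} (size 2)
  chi_1 (triv)               1             1               1                    1                        1                       
  chi_2 (sign: r->1, s->-1)  1             1               1                    -1                       -1                      
  chi_3 (r->-1, s->1)        1             1               -1                   1                        -1                      
  chi_4 (r->-1, s->-1)       1             1               -1                   -1                       1                       
  chi_5 (2d, j=1)            2             -2              0                    0                        0                       

Spot check: chi_5 (2d, j=1) on {s, sr^2, ...} = 0.

Working: D_4 has order 2*4 = 8 with 5 conjugacy classes, hence 5 irreducibles. Sum of squared dims 1 + 1 + 1 + 1 + 4 = 8 = |G|. Linear characters come from the abelianisation; the 2-dimensional irreps have character r^k -> 2*cos(2*pi*j*k/4), reflections -> 0.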